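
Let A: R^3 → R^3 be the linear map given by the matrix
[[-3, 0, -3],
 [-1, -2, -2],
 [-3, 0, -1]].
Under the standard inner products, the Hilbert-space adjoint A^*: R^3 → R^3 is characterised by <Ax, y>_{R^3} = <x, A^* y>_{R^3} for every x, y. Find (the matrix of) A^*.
A^* = A^T =
[[-3, -1, -3],
 [0, -2, 0],
 [-3, -2, -1]]

For real matrices with standard dot products, the defining identity <Ax, y> = <x, A^* y> gives (Ax)^T y = x^T (A^*) y, i.e. x^T A^T y = x^T (A^*) y. Since this holds for all x, y, we must have A^* = A^T. Therefore
A^* =
[[-3, -1, -3],
 [0, -2, 0],
 [-3, -2, -1]].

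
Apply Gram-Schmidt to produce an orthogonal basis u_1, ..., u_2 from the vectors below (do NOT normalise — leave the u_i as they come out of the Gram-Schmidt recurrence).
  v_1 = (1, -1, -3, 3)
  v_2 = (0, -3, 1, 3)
Orthogonal basis:
  u_1 = (1, -1, -3, 3)
  u_2 = (-9/20, -51/20, 47/20, 33/20)

Apply the Gram-Schmidt recurrence
  u_1 = v_1
  u_i = v_i − Σ_{j<i} ((v_i · u_j) / (u_j · u_j)) · u_j.

Step by step this gives:
  u_1 = (1, -1, -3, 3)
  u_2 = (-9/20, -51/20, 47/20, 33/20)

Orthogonality check:
  u_2 · u_1 = 0 (should be 0)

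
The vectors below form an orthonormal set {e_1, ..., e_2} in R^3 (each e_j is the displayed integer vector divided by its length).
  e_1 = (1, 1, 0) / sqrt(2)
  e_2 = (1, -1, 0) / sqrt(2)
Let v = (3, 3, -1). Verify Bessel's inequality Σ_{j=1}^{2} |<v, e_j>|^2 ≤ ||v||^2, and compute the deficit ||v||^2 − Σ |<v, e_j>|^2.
Σ |<v, e_j>|^2 = 18; ||v||^2 = 19; deficit = 1

Write each e_j = u_j / sqrt(<u_j, u_j>) where u_j is the displayed integer vector. Then <v, e_j> = <v, u_j> / sqrt(<u_j, u_j>), so |<v, e_j>|^2 = <v, u_j>^2 / <u_j, u_j>.
Coefficients: <v, e_1> = 6/sqrt(2), <v, e_2> = 0/sqrt(2).
Square and sum: Σ |<v, e_j>|^2 = 18.
Compute ||v||^2 = v·v = 19.
Deficit = 19 − 18 = 1 ≥ 0, confirming Bessel's inequality. (The deficit equals ||v − Σ <v,e_j> e_j||^2, the squared distance from v to span{e_j}.)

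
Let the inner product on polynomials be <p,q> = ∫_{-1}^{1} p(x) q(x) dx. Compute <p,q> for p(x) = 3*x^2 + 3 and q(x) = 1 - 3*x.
<p,q> = 8

Expand the product: p(x)·q(x) = -9*x^3 + 3*x^2 - 9*x + 3.
∫_{-1}^{1} of each monomial x^k gives [2/(k+1) if k even, 0 if k odd]. Integrating term-by-term (or equivalently evaluating the antiderivative F(x) = -9*x^4/4 + x^3 - 9*x^2/2 + 3*x at the endpoints):
  F(1) − F(−1) = -11/4 − (-43/4) = 8.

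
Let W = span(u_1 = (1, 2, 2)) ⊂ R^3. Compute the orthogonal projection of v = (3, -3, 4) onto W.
proj_W(v) = (5/9, 10/9, 10/9)

Set up U = [u_1 | ... | u_1] ∈ R^(3×1). The projector onto W = col(U) is P = U (U^T U)^(-1) U^T.
Compute U^T U =
  [9],
and U^T v = (5).
Solve U^T U · c = U^T v for the coefficients: c = (5/9). The projection is proj_W(v) = U c.
Check: (v - proj_W(v)) · u_1 = 0  (should be 0).
Result: proj_W(v) = (5/9, 10/9, 10/9).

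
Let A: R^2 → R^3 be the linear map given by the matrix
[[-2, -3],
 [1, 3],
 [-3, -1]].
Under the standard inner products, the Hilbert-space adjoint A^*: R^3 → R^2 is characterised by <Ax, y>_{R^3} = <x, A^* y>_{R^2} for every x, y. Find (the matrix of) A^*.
A^* = A^T =
[[-2, 1, -3],
 [-3, 3, -1]]

For real matrices with standard dot products, the defining identity <Ax, y> = <x, A^* y> gives (Ax)^T y = x^T (A^*) y, i.e. x^T A^T y = x^T (A^*) y. Since this holds for all x, y, we must have A^* = A^T. Therefore
A^* =
[[-2, 1, -3],
 [-3, 3, -1]].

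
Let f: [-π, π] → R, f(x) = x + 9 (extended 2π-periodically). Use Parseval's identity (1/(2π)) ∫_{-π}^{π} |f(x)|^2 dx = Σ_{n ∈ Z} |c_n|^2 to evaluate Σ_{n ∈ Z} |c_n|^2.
Σ |c_n|^2 = π^2/3 + 81

Expand and integrate term by term over [-π, π]:
  ∫ (x)^2 dx = 1·(2π^3/3); ∫ 2·1·(9)·x dx = 0 (odd integrand); ∫ 9^2 dx = 81·2π.
So (1/(2π)) ∫_{-π}^{π} (x + 9)^2 dx = 1π^2/3 + 81 = π^2/3 + 81.
Parseval ⇒ Σ |c_n|^2 = π^2/3 + 81.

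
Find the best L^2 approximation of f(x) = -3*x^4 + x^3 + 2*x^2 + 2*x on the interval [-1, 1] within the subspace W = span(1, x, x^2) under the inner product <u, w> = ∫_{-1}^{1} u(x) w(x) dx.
g(x) = -4*x^2/7 + 13*x/5 + 9/35

The best approximation g ∈ W is the orthogonal projection of f onto W. Writing g = a_0 + a_1 x + a_2 x^2, the coefficients solve the normal equations G · a = b where
  G_{ij} = <φ_i, φ_j> and b_i = <f, φ_i>, with φ_0 = 1, φ_1 = x, φ_2 = x^2.
G =
  [2, 0, 2/3]
  [0, 2/3, 0]
  [2/3, 0, 2/5],
b = (2/15, 26/15, -2/35).
Solving gives a_0 = 9/35, a_1 = 13/5, a_2 = -4/7, so
  g(x) = -4*x^2/7 + 13*x/5 + 9/35.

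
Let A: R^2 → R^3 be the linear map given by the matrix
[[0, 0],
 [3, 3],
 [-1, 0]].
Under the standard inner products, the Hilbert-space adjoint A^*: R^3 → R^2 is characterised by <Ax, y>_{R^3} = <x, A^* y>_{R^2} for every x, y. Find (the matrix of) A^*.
A^* = A^T =
[[0, 3, -1],
 [0, 3, 0]]

For real matrices with standard dot products, the defining identity <Ax, y> = <x, A^* y> gives (Ax)^T y = x^T (A^*) y, i.e. x^T A^T y = x^T (A^*) y. Since this holds for all x, y, we must have A^* = A^T. Therefore
A^* =
[[0, 3, -1],
 [0, 3, 0]].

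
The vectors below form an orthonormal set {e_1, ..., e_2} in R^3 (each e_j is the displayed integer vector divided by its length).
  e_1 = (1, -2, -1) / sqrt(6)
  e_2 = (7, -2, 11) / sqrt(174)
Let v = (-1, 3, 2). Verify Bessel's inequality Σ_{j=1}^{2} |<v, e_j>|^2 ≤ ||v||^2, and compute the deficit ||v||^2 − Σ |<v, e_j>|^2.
Σ |<v, e_j>|^2 = 405/29; ||v||^2 = 14; deficit = 1/29

Write each e_j = u_j / sqrt(<u_j, u_j>) where u_j is the displayed integer vector. Then <v, e_j> = <v, u_j> / sqrt(<u_j, u_j>), so |<v, e_j>|^2 = <v, u_j>^2 / <u_j, u_j>.
Coefficients: <v, e_1> = -9/sqrt(6), <v, e_2> = 9/sqrt(174).
Square and sum: Σ |<v, e_j>|^2 = 405/29.
Compute ||v||^2 = v·v = 14.
Deficit = 14 − 405/29 = 1/29 ≥ 0, confirming Bessel's inequality. (The deficit equals ||v − Σ <v,e_j> e_j||^2, the squared distance from v to span{e_j}.)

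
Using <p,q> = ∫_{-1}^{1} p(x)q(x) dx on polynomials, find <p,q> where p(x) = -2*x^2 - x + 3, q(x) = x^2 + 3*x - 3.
<p,q> = -74/5

Expand the product: p(x)·q(x) = -2*x^4 - 7*x^3 + 6*x^2 + 12*x - 9.
∫_{-1}^{1} of each monomial x^k gives [2/(k+1) if k even, 0 if k odd]. Integrating term-by-term (or equivalently evaluating the antiderivative F(x) = -2*x^5/5 - 7*x^4/4 + 2*x^3 + 6*x^2 - 9*x at the endpoints):
  F(1) − F(−1) = -63/20 − (233/20) = -74/5.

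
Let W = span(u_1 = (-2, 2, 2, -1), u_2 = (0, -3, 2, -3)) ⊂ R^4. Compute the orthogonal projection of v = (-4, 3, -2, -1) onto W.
proj_W(v) = (-168/95, 309/95, 74/95, 3/5)

Set up U = [u_1 | ... | u_2] ∈ R^(4×2). The projector onto W = col(U) is P = U (U^T U)^(-1) U^T.
Compute U^T U =
  [13, 1]
  [1, 22],
and U^T v = (11, -10).
Solve U^T U · c = U^T v for the coefficients: c = (84/95, -47/95). The projection is proj_W(v) = U c.
Check: (v - proj_W(v)) · u_1 = 0  (should be 0).
Check: (v - proj_W(v)) · u_2 = 0  (should be 0).
Result: proj_W(v) = (-168/95, 309/95, 74/95, 3/5).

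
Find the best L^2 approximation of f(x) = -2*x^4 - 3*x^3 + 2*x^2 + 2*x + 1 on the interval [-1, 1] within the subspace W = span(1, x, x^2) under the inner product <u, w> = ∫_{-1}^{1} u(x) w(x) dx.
g(x) = 2*x^2/7 + x/5 + 41/35

The best approximation g ∈ W is the orthogonal projection of f onto W. Writing g = a_0 + a_1 x + a_2 x^2, the coefficients solve the normal equations G · a = b where
  G_{ij} = <φ_i, φ_j> and b_i = <f, φ_i>, with φ_0 = 1, φ_1 = x, φ_2 = x^2.
G =
  [2, 0, 2/3]
  [0, 2/3, 0]
  [2/3, 0, 2/5],
b = (38/15, 2/15, 94/105).
Solving gives a_0 = 41/35, a_1 = 1/5, a_2 = 2/7, so
  g(x) = 2*x^2/7 + x/5 + 41/35.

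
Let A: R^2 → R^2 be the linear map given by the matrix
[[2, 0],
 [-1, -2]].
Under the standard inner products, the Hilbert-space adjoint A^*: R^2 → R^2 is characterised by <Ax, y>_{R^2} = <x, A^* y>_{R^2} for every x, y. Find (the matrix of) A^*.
A^* = A^T =
[[2, -1],
 [0, -2]]

For real matrices with standard dot products, the defining identity <Ax, y> = <x, A^* y> gives (Ax)^T y = x^T (A^*) y, i.e. x^T A^T y = x^T (A^*) y. Since this holds for all x, y, we must have A^* = A^T. Therefore
A^* =
[[2, -1],
 [0, -2]].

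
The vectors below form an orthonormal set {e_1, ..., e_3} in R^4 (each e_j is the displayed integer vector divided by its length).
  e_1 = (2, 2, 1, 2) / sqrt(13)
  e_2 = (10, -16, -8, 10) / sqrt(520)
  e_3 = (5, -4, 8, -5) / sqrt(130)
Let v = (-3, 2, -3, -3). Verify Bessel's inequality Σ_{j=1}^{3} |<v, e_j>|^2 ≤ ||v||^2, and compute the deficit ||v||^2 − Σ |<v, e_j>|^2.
Σ |<v, e_j>|^2 = 339/13; ||v||^2 = 31; deficit = 64/13

Write each e_j = u_j / sqrt(<u_j, u_j>) where u_j is the displayed integer vector. Then <v, e_j> = <v, u_j> / sqrt(<u_j, u_j>), so |<v, e_j>|^2 = <v, u_j>^2 / <u_j, u_j>.
Coefficients: <v, e_1> = -11/sqrt(13), <v, e_2> = -68/sqrt(520), <v, e_3> = -32/sqrt(130).
Square and sum: Σ |<v, e_j>|^2 = 339/13.
Compute ||v||^2 = v·v = 31.
Deficit = 31 − 339/13 = 64/13 ≥ 0, confirming Bessel's inequality. (The deficit equals ||v − Σ <v,e_j> e_j||^2, the squared distance from v to span{e_j}.)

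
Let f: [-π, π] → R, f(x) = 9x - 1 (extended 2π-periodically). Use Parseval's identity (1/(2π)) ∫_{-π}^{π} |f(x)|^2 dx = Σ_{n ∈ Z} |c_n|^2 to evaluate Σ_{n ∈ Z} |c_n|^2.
Σ |c_n|^2 = 27π^2 + 1

Expand and integrate term by term over [-π, π]:
  ∫ (9x)^2 dx = 81·(2π^3/3); ∫ 2·9·(-1)·x dx = 0 (odd integrand); ∫ (-1)^2 dx = 1·2π.
So (1/(2π)) ∫_{-π}^{π} (9x - 1)^2 dx = 81π^2/3 + 1 = 27π^2 + 1.
Parseval ⇒ Σ |c_n|^2 = 27π^2 + 1.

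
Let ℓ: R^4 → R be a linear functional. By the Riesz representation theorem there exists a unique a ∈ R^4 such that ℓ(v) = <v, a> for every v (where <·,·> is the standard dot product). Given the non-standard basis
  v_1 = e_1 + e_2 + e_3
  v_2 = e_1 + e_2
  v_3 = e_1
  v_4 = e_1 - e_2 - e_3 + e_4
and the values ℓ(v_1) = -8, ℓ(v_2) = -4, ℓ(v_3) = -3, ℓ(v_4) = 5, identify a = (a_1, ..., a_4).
a = (-3, -1, -4, 3)

Write a = (a_1, ..., a_4) in the standard basis. For each basis vector v_i, ℓ(v_i) = <v_i, a> is a linear equation in the a_j's. Collect the n equations into a matrix system V a = ℓ, where row i of V is v_i (expressed in the standard basis). Since V is invertible (lower-triangular with 1s on the diagonal, up to permutation), solve by back-substitution:
  V =
[[1, 1, 1, 0],
 [1, 1, 0, 0],
 [1, 0, 0, 0],
 [1, -1, -1, 1]]
  V a = (-8, -4, -3, 5)
Solving gives a = (-3, -1, -4, 3).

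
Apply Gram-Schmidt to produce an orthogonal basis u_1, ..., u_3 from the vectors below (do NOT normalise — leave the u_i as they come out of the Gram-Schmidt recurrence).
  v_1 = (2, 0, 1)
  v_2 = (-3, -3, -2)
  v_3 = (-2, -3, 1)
Orthogonal basis:
  u_1 = (2, 0, 1)
  u_2 = (1/5, -3, -2/5)
  u_3 = (-45/46, -15/46, 45/23)

Apply the Gram-Schmidt recurrence
  u_1 = v_1
  u_i = v_i − Σ_{j<i} ((v_i · u_j) / (u_j · u_j)) · u_j.

Step by step this gives:
  u_1 = (2, 0, 1)
  u_2 = (1/5, -3, -2/5)
  u_3 = (-45/46, -15/46, 45/23)

Orthogonality check:
  u_2 · u_1 = 0 (should be 0)
  u_3 · u_1 = 0 (should be 0)
  u_3 · u_2 = 0 (should be 0)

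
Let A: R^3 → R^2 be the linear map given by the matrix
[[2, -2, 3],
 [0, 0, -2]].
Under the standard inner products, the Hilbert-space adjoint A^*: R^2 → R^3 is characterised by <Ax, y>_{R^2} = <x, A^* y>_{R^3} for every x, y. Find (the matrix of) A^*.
A^* = A^T =
[[2, 0],
 [-2, 0],
 [3, -2]]

For real matrices with standard dot products, the defining identity <Ax, y> = <x, A^* y> gives (Ax)^T y = x^T (A^*) y, i.e. x^T A^T y = x^T (A^*) y. Since this holds for all x, y, we must have A^* = A^T. Therefore
A^* =
[[2, 0],
 [-2, 0],
 [3, -2]].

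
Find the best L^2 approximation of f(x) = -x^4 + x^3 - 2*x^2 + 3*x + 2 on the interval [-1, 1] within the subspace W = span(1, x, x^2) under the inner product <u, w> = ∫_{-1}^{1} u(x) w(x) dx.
g(x) = -20*x^2/7 + 18*x/5 + 73/35

The best approximation g ∈ W is the orthogonal projection of f onto W. Writing g = a_0 + a_1 x + a_2 x^2, the coefficients solve the normal equations G · a = b where
  G_{ij} = <φ_i, φ_j> and b_i = <f, φ_i>, with φ_0 = 1, φ_1 = x, φ_2 = x^2.
G =
  [2, 0, 2/3]
  [0, 2/3, 0]
  [2/3, 0, 2/5],
b = (34/15, 12/5, 26/105).
Solving gives a_0 = 73/35, a_1 = 18/5, a_2 = -20/7, so
  g(x) = -20*x^2/7 + 18*x/5 + 73/35.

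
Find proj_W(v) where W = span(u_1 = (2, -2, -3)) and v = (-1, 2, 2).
proj_W(v) = (-24/17, 24/17, 36/17)

Set up U = [u_1 | ... | u_1] ∈ R^(3×1). The projector onto W = col(U) is P = U (U^T U)^(-1) U^T.
Compute U^T U =
  [17],
and U^T v = (-12).
Solve U^T U · c = U^T v for the coefficients: c = (-12/17). The projection is proj_W(v) = U c.
Check: (v - proj_W(v)) · u_1 = 0  (should be 0).
Result: proj_W(v) = (-24/17, 24/17, 36/17).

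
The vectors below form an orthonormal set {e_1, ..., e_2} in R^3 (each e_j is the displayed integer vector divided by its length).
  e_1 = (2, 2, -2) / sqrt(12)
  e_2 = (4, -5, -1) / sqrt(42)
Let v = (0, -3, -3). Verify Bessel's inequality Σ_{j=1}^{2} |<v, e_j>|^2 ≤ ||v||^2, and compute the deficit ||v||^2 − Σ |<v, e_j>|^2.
Σ |<v, e_j>|^2 = 54/7; ||v||^2 = 18; deficit = 72/7

Write each e_j = u_j / sqrt(<u_j, u_j>) where u_j is the displayed integer vector. Then <v, e_j> = <v, u_j> / sqrt(<u_j, u_j>), so |<v, e_j>|^2 = <v, u_j>^2 / <u_j, u_j>.
Coefficients: <v, e_1> = 0/sqrt(12), <v, e_2> = 18/sqrt(42).
Square and sum: Σ |<v, e_j>|^2 = 54/7.
Compute ||v||^2 = v·v = 18.
Deficit = 18 − 54/7 = 72/7 ≥ 0, confirming Bessel's inequality. (The deficit equals ||v − Σ <v,e_j> e_j||^2, the squared distance from v to span{e_j}.)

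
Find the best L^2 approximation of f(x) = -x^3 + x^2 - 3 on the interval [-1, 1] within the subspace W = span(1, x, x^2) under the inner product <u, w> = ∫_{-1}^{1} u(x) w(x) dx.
g(x) = x^2 - 3*x/5 - 3

The best approximation g ∈ W is the orthogonal projection of f onto W. Writing g = a_0 + a_1 x + a_2 x^2, the coefficients solve the normal equations G · a = b where
  G_{ij} = <φ_i, φ_j> and b_i = <f, φ_i>, with φ_0 = 1, φ_1 = x, φ_2 = x^2.
G =
  [2, 0, 2/3]
  [0, 2/3, 0]
  [2/3, 0, 2/5],
b = (-16/3, -2/5, -8/5).
Solving gives a_0 = -3, a_1 = -3/5, a_2 = 1, so
  g(x) = x^2 - 3*x/5 - 3.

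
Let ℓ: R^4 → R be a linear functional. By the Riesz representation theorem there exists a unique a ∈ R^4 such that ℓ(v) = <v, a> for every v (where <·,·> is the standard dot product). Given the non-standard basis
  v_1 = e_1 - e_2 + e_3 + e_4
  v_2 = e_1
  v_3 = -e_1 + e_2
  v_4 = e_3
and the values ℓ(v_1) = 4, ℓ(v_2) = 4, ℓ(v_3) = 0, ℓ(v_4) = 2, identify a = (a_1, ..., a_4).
a = (4, 4, 2, 2)

Write a = (a_1, ..., a_4) in the standard basis. For each basis vector v_i, ℓ(v_i) = <v_i, a> is a linear equation in the a_j's. Collect the n equations into a matrix system V a = ℓ, where row i of V is v_i (expressed in the standard basis). Since V is invertible (lower-triangular with 1s on the diagonal, up to permutation), solve by back-substitution:
  V =
[[1, -1, 1, 1],
 [1, 0, 0, 0],
 [-1, 1, 0, 0],
 [0, 0, 1, 0]]
  V a = (4, 4, 0, 2)
Solving gives a = (4, 4, 2, 2).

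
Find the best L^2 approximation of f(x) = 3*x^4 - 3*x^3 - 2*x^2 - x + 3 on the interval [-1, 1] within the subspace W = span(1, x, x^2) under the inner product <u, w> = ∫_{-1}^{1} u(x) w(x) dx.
g(x) = 4*x^2/7 - 14*x/5 + 96/35

The best approximation g ∈ W is the orthogonal projection of f onto W. Writing g = a_0 + a_1 x + a_2 x^2, the coefficients solve the normal equations G · a = b where
  G_{ij} = <φ_i, φ_j> and b_i = <f, φ_i>, with φ_0 = 1, φ_1 = x, φ_2 = x^2.
G =
  [2, 0, 2/3]
  [0, 2/3, 0]
  [2/3, 0, 2/5],
b = (88/15, -28/15, 72/35).
Solving gives a_0 = 96/35, a_1 = -14/5, a_2 = 4/7, so
  g(x) = 4*x^2/7 - 14*x/5 + 96/35.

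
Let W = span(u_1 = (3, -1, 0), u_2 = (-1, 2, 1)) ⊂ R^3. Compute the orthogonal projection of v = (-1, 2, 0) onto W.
proj_W(v) = (-8/7, 11/7, 5/7)

Set up U = [u_1 | ... | u_2] ∈ R^(3×2). The projector onto W = col(U) is P = U (U^T U)^(-1) U^T.
Compute U^T U =
  [10, -5]
  [-5, 6],
and U^T v = (-5, 5).
Solve U^T U · c = U^T v for the coefficients: c = (-1/7, 5/7). The projection is proj_W(v) = U c.
Check: (v - proj_W(v)) · u_1 = 0  (should be 0).
Check: (v - proj_W(v)) · u_2 = 0  (should be 0).
Result: proj_W(v) = (-8/7, 11/7, 5/7).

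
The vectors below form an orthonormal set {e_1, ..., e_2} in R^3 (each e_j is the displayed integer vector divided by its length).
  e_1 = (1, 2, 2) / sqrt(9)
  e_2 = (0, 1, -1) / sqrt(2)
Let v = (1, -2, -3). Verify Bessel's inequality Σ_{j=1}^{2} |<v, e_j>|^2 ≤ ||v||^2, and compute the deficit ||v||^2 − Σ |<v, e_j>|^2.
Σ |<v, e_j>|^2 = 19/2; ||v||^2 = 14; deficit = 9/2

Write each e_j = u_j / sqrt(<u_j, u_j>) where u_j is the displayed integer vector. Then <v, e_j> = <v, u_j> / sqrt(<u_j, u_j>), so |<v, e_j>|^2 = <v, u_j>^2 / <u_j, u_j>.
Coefficients: <v, e_1> = -9/sqrt(9), <v, e_2> = 1/sqrt(2).
Square and sum: Σ |<v, e_j>|^2 = 19/2.
Compute ||v||^2 = v·v = 14.
Deficit = 14 − 19/2 = 9/2 ≥ 0, confirming Bessel's inequality. (The deficit equals ||v − Σ <v,e_j> e_j||^2, the squared distance from v to span{e_j}.)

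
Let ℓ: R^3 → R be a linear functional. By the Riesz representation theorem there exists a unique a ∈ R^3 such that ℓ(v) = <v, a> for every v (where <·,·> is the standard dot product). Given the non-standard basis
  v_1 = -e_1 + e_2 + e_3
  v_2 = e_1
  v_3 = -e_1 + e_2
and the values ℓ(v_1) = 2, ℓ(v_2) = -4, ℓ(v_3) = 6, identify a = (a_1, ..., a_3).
a = (-4, 2, -4)

Write a = (a_1, ..., a_3) in the standard basis. For each basis vector v_i, ℓ(v_i) = <v_i, a> is a linear equation in the a_j's. Collect the n equations into a matrix system V a = ℓ, where row i of V is v_i (expressed in the standard basis). Since V is invertible (lower-triangular with 1s on the diagonal, up to permutation), solve by back-substitution:
  V =
[[-1, 1, 1],
 [1, 0, 0],
 [-1, 1, 0]]
  V a = (2, -4, 6)
Solving gives a = (-4, 2, -4).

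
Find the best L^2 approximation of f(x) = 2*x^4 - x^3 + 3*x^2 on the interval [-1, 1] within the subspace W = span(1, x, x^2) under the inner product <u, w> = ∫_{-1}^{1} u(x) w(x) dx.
g(x) = 33*x^2/7 - 3*x/5 - 6/35

The best approximation g ∈ W is the orthogonal projection of f onto W. Writing g = a_0 + a_1 x + a_2 x^2, the coefficients solve the normal equations G · a = b where
  G_{ij} = <φ_i, φ_j> and b_i = <f, φ_i>, with φ_0 = 1, φ_1 = x, φ_2 = x^2.
G =
  [2, 0, 2/3]
  [0, 2/3, 0]
  [2/3, 0, 2/5],
b = (14/5, -2/5, 62/35).
Solving gives a_0 = -6/35, a_1 = -3/5, a_2 = 33/7, so
  g(x) = 33*x^2/7 - 3*x/5 - 6/35.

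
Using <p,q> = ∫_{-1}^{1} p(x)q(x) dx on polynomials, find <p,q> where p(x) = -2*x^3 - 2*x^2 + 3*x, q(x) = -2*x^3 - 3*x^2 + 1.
<p,q> = -4/21

Expand the product: p(x)·q(x) = 4*x^6 + 10*x^5 - 11*x^3 - 2*x^2 + 3*x.
∫_{-1}^{1} of each monomial x^k gives [2/(k+1) if k even, 0 if k odd]. Integrating term-by-term (or equivalently evaluating the antiderivative F(x) = 4*x^7/7 + 5*x^6/3 - 11*x^4/4 - 2*x^3/3 + 3*x^2/2 at the endpoints):
  F(1) − F(−1) = 9/28 − (43/84) = -4/21.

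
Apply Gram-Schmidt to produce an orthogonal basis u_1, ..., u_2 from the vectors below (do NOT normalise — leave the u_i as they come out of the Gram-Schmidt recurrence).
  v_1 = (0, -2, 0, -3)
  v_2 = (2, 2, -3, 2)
Orthogonal basis:
  u_1 = (0, -2, 0, -3)
  u_2 = (2, 6/13, -3, -4/13)

Apply the Gram-Schmidt recurrence
  u_1 = v_1
  u_i = v_i − Σ_{j<i} ((v_i · u_j) / (u_j · u_j)) · u_j.

Step by step this gives:
  u_1 = (0, -2, 0, -3)
  u_2 = (2, 6/13, -3, -4/13)

Orthogonality check:
  u_2 · u_1 = 0 (should be 0)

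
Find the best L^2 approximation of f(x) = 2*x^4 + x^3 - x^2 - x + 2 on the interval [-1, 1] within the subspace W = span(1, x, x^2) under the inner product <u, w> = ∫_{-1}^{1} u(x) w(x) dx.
g(x) = 5*x^2/7 - 2*x/5 + 64/35

The best approximation g ∈ W is the orthogonal projection of f onto W. Writing g = a_0 + a_1 x + a_2 x^2, the coefficients solve the normal equations G · a = b where
  G_{ij} = <φ_i, φ_j> and b_i = <f, φ_i>, with φ_0 = 1, φ_1 = x, φ_2 = x^2.
G =
  [2, 0, 2/3]
  [0, 2/3, 0]
  [2/3, 0, 2/5],
b = (62/15, -4/15, 158/105).
Solving gives a_0 = 64/35, a_1 = -2/5, a_2 = 5/7, so
  g(x) = 5*x^2/7 - 2*x/5 + 64/35.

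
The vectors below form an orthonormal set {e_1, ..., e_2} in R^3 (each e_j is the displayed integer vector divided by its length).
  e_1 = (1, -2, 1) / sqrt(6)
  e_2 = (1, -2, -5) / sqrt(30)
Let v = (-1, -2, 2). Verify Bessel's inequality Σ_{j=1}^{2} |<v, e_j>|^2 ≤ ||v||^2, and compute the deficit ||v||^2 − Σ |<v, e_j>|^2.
Σ |<v, e_j>|^2 = 29/5; ||v||^2 = 9; deficit = 16/5

Write each e_j = u_j / sqrt(<u_j, u_j>) where u_j is the displayed integer vector. Then <v, e_j> = <v, u_j> / sqrt(<u_j, u_j>), so |<v, e_j>|^2 = <v, u_j>^2 / <u_j, u_j>.
Coefficients: <v, e_1> = 5/sqrt(6), <v, e_2> = -7/sqrt(30).
Square and sum: Σ |<v, e_j>|^2 = 29/5.
Compute ||v||^2 = v·v = 9.
Deficit = 9 − 29/5 = 16/5 ≥ 0, confirming Bessel's inequality. (The deficit equals ||v − Σ <v,e_j> e_j||^2, the squared distance from v to span{e_j}.)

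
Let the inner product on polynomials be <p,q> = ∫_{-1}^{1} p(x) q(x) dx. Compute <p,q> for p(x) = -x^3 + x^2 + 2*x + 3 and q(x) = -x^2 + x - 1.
<p,q> = -122/15

Expand the product: p(x)·q(x) = x^5 - 2*x^4 - 2*x^2 + x - 3.
∫_{-1}^{1} of each monomial x^k gives [2/(k+1) if k even, 0 if k odd]. Integrating term-by-term (or equivalently evaluating the antiderivative F(x) = x^6/6 - 2*x^5/5 - 2*x^3/3 + x^2/2 - 3*x at the endpoints):
  F(1) − F(−1) = -17/5 − (71/15) = -122/15.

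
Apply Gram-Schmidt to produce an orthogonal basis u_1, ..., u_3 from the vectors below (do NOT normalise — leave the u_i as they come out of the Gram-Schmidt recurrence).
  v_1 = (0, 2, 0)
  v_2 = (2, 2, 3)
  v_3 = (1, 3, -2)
Orthogonal basis:
  u_1 = (0, 2, 0)
  u_2 = (2, 0, 3)
  u_3 = (21/13, 0, -14/13)

Apply the Gram-Schmidt recurrence
  u_1 = v_1
  u_i = v_i − Σ_{j<i} ((v_i · u_j) / (u_j · u_j)) · u_j.

Step by step this gives:
  u_1 = (0, 2, 0)
  u_2 = (2, 0, 3)
  u_3 = (21/13, 0, -14/13)

Orthogonality check:
  u_2 · u_1 = 0 (should be 0)
  u_3 · u_1 = 0 (should be 0)
  u_3 · u_2 = 0 (should be 0)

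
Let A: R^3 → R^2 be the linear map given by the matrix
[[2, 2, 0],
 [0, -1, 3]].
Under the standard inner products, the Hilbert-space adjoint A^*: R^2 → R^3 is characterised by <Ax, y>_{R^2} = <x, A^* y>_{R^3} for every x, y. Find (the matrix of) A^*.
A^* = A^T =
[[2, 0],
 [2, -1],
 [0, 3]]

For real matrices with standard dot products, the defining identity <Ax, y> = <x, A^* y> gives (Ax)^T y = x^T (A^*) y, i.e. x^T A^T y = x^T (A^*) y. Since this holds for all x, y, we must have A^* = A^T. Therefore
A^* =
[[2, 0],
 [2, -1],
 [0, 3]].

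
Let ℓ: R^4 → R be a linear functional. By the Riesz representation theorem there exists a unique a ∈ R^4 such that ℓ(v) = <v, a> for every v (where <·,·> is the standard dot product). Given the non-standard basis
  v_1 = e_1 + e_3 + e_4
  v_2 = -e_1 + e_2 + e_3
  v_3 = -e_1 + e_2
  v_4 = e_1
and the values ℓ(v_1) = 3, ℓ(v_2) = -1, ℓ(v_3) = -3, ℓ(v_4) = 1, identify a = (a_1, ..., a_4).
a = (1, -2, 2, 0)

Write a = (a_1, ..., a_4) in the standard basis. For each basis vector v_i, ℓ(v_i) = <v_i, a> is a linear equation in the a_j's. Collect the n equations into a matrix system V a = ℓ, where row i of V is v_i (expressed in the standard basis). Since V is invertible (lower-triangular with 1s on the diagonal, up to permutation), solve by back-substitution:
  V =
[[1, 0, 1, 1],
 [-1, 1, 1, 0],
 [-1, 1, 0, 0],
 [1, 0, 0, 0]]
  V a = (3, -1, -3, 1)
Solving gives a = (1, -2, 2, 0).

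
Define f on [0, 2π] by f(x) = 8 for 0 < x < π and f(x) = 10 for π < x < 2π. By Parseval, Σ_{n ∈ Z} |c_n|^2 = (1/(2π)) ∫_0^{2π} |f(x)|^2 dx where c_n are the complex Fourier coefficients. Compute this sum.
Σ |c_n|^2 = 82

Parseval equates the L^2 energy of f (normalised by 1/(2π)) with the ℓ^2 sum of its Fourier coefficients: (1/(2π)) ∫_0^{2π} |f|^2 = Σ |c_n|^2.
Compute the left side: (1/(2π)) [∫_0^π 8^2 dx + ∫_π^{2π} 10^2 dx] = (1/(2π)) · (64π + 100π) = (64 + 100)/2 = 82.
So Σ_{n ∈ Z} |c_n|^2 = 82.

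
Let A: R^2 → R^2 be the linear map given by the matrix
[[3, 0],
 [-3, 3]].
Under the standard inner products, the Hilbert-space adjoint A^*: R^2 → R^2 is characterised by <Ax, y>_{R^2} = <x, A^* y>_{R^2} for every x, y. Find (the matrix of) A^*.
A^* = A^T =
[[3, -3],
 [0, 3]]

For real matrices with standard dot products, the defining identity <Ax, y> = <x, A^* y> gives (Ax)^T y = x^T (A^*) y, i.e. x^T A^T y = x^T (A^*) y. Since this holds for all x, y, we must have A^* = A^T. Therefore
A^* =
[[3, -3],
 [0, 3]].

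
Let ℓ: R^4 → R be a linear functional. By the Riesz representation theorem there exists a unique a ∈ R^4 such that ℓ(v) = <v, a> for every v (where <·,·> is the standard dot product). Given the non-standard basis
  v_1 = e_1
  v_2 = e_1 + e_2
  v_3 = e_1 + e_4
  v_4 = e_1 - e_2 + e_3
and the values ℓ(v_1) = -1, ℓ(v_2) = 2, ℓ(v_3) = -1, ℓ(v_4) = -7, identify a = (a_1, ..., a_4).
a = (-1, 3, -3, 0)

Write a = (a_1, ..., a_4) in the standard basis. For each basis vector v_i, ℓ(v_i) = <v_i, a> is a linear equation in the a_j's. Collect the n equations into a matrix system V a = ℓ, where row i of V is v_i (expressed in the standard basis). Since V is invertible (lower-triangular with 1s on the diagonal, up to permutation), solve by back-substitution:
  V =
[[1, 0, 0, 0],
 [1, 1, 0, 0],
 [1, 0, 0, 1],
 [1, -1, 1, 0]]
  V a = (-1, 2, -1, -7)
Solving gives a = (-1, 3, -3, 0).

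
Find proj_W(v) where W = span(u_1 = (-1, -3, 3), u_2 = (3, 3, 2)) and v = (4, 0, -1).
proj_W(v) = (269/191, 363/191, 7/191)

Set up U = [u_1 | ... | u_2] ∈ R^(3×2). The projector onto W = col(U) is P = U (U^T U)^(-1) U^T.
Compute U^T U =
  [19, -6]
  [-6, 22],
and U^T v = (-7, 10).
Solve U^T U · c = U^T v for the coefficients: c = (-47/191, 74/191). The projection is proj_W(v) = U c.
Check: (v - proj_W(v)) · u_1 = 0  (should be 0).
Check: (v - proj_W(v)) · u_2 = 0  (should be 0).
Result: proj_W(v) = (269/191, 363/191, 7/191).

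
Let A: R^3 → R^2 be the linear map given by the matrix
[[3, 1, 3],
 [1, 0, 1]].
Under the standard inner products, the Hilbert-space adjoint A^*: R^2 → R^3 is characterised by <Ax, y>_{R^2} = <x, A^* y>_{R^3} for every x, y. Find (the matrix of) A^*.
A^* = A^T =
[[3, 1],
 [1, 0],
 [3, 1]]

For real matrices with standard dot products, the defining identity <Ax, y> = <x, A^* y> gives (Ax)^T y = x^T (A^*) y, i.e. x^T A^T y = x^T (A^*) y. Since this holds for all x, y, we must have A^* = A^T. Therefore
A^* =
[[3, 1],
 [1, 0],
 [3, 1]].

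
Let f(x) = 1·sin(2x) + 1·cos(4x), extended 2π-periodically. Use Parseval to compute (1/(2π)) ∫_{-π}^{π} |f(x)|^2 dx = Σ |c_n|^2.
Σ |c_n|^2 = 1

Expand |f|^2 and use orthogonality of {sin(nx), cos(mx)} on [-π, π]:
  ∫_{-π}^{π} sin(nx)^2 dx = π, ∫ cos(mx)^2 dx = π, and cross terms integrate to 0.
So ∫_{-π}^{π} f(x)^2 dx = 1^2 · π + 1^2 · π = (1 + 1)π.
Divide by 2π: (1 + 1)/2 = 1.
By Parseval, this equals Σ |c_n|^2.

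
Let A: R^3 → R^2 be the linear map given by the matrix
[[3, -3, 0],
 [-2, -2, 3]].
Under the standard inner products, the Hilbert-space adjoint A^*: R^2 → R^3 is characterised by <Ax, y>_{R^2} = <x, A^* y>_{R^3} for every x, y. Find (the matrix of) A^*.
A^* = A^T =
[[3, -2],
 [-3, -2],
 [0, 3]]

For real matrices with standard dot products, the defining identity <Ax, y> = <x, A^* y> gives (Ax)^T y = x^T (A^*) y, i.e. x^T A^T y = x^T (A^*) y. Since this holds for all x, y, we must have A^* = A^T. Therefore
A^* =
[[3, -2],
 [-3, -2],
 [0, 3]].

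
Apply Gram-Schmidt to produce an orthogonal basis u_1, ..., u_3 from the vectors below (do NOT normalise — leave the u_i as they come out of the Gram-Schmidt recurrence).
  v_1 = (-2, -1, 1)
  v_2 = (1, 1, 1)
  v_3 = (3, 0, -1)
Orthogonal basis:
  u_1 = (-2, -1, 1)
  u_2 = (1/3, 2/3, 4/3)
  u_3 = (5/7, -15/14, 5/14)

Apply the Gram-Schmidt recurrence
  u_1 = v_1
  u_i = v_i − Σ_{j<i} ((v_i · u_j) / (u_j · u_j)) · u_j.

Step by step this gives:
  u_1 = (-2, -1, 1)
  u_2 = (1/3, 2/3, 4/3)
  u_3 = (5/7, -15/14, 5/14)

Orthogonality check:
  u_2 · u_1 = 0 (should be 0)
  u_3 · u_1 = 0 (should be 0)
  u_3 · u_2 = 0 (should be 0)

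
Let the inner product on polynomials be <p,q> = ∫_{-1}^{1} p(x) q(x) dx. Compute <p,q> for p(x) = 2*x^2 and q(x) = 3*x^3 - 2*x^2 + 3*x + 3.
<p,q> = 12/5

Expand the product: p(x)·q(x) = 6*x^5 - 4*x^4 + 6*x^3 + 6*x^2.
∫_{-1}^{1} of each monomial x^k gives [2/(k+1) if k even, 0 if k odd]. Integrating term-by-term (or equivalently evaluating the antiderivative F(x) = x^6 - 4*x^5/5 + 3*x^4/2 + 2*x^3 at the endpoints):
  F(1) − F(−1) = 37/10 − (13/10) = 12/5.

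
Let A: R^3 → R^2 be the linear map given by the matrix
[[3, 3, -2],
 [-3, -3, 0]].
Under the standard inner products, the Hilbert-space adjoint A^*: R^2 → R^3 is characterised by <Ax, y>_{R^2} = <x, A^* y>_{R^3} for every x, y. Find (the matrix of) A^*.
A^* = A^T =
[[3, -3],
 [3, -3],
 [-2, 0]]

For real matrices with standard dot products, the defining identity <Ax, y> = <x, A^* y> gives (Ax)^T y = x^T (A^*) y, i.e. x^T A^T y = x^T (A^*) y. Since this holds for all x, y, we must have A^* = A^T. Therefore
A^* =
[[3, -3],
 [3, -3],
 [-2, 0]].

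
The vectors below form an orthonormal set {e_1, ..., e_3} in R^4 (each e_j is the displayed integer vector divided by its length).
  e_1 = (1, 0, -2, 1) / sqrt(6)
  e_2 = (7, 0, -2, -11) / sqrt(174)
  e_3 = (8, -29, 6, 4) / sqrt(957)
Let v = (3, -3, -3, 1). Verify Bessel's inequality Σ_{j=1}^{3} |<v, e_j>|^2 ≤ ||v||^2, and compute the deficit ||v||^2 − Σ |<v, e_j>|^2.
Σ |<v, e_j>|^2 = 923/33; ||v||^2 = 28; deficit = 1/33

Write each e_j = u_j / sqrt(<u_j, u_j>) where u_j is the displayed integer vector. Then <v, e_j> = <v, u_j> / sqrt(<u_j, u_j>), so |<v, e_j>|^2 = <v, u_j>^2 / <u_j, u_j>.
Coefficients: <v, e_1> = 10/sqrt(6), <v, e_2> = 16/sqrt(174), <v, e_3> = 97/sqrt(957).
Square and sum: Σ |<v, e_j>|^2 = 923/33.
Compute ||v||^2 = v·v = 28.
Deficit = 28 − 923/33 = 1/33 ≥ 0, confirming Bessel's inequality. (The deficit equals ||v − Σ <v,e_j> e_j||^2, the squared distance from v to span{e_j}.)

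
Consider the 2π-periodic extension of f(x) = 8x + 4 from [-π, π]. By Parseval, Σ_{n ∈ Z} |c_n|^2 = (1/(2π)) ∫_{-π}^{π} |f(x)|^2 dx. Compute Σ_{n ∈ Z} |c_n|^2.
Σ |c_n|^2 = 64π^2/3 + 16

Expand and integrate term by term over [-π, π]:
  ∫ (8x)^2 dx = 64·(2π^3/3); ∫ 2·8·(4)·x dx = 0 (odd integrand); ∫ 4^2 dx = 16·2π.
So (1/(2π)) ∫_{-π}^{π} (8x + 4)^2 dx = 64π^2/3 + 16 = 64π^2/3 + 16.
Parseval ⇒ Σ |c_n|^2 = 64π^2/3 + 16.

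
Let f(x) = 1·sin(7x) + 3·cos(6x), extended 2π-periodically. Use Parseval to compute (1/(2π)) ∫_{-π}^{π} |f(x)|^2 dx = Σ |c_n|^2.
Σ |c_n|^2 = 5

Expand |f|^2 and use orthogonality of {sin(nx), cos(mx)} on [-π, π]:
  ∫_{-π}^{π} sin(nx)^2 dx = π, ∫ cos(mx)^2 dx = π, and cross terms integrate to 0.
So ∫_{-π}^{π} f(x)^2 dx = 1^2 · π + 3^2 · π = (1 + 9)π.
Divide by 2π: (1 + 9)/2 = 5.
By Parseval, this equals Σ |c_n|^2.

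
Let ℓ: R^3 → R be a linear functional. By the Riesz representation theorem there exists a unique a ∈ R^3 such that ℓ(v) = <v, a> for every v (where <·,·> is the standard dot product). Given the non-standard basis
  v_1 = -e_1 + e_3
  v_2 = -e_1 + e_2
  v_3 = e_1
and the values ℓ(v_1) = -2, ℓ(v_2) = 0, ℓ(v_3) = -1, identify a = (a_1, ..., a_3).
a = (-1, -1, -3)

Write a = (a_1, ..., a_3) in the standard basis. For each basis vector v_i, ℓ(v_i) = <v_i, a> is a linear equation in the a_j's. Collect the n equations into a matrix system V a = ℓ, where row i of V is v_i (expressed in the standard basis). Since V is invertible (lower-triangular with 1s on the diagonal, up to permutation), solve by back-substitution:
  V =
[[-1, 0, 1],
 [-1, 1, 0],
 [1, 0, 0]]
  V a = (-2, 0, -1)
Solving gives a = (-1, -1, -3).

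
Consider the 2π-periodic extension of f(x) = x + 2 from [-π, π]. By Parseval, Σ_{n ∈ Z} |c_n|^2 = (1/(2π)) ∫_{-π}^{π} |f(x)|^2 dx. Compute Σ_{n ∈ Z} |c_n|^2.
Σ |c_n|^2 = π^2/3 + 4

Expand and integrate term by term over [-π, π]:
  ∫ (x)^2 dx = 1·(2π^3/3); ∫ 2·1·(2)·x dx = 0 (odd integrand); ∫ 2^2 dx = 4·2π.
So (1/(2π)) ∫_{-π}^{π} (x + 2)^2 dx = 1π^2/3 + 4 = π^2/3 + 4.
Parseval ⇒ Σ |c_n|^2 = π^2/3 + 4.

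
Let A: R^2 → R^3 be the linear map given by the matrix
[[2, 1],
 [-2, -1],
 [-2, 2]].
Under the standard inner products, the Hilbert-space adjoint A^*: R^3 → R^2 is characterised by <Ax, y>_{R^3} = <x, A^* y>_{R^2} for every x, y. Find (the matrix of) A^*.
A^* = A^T =
[[2, -2, -2],
 [1, -1, 2]]

For real matrices with standard dot products, the defining identity <Ax, y> = <x, A^* y> gives (Ax)^T y = x^T (A^*) y, i.e. x^T A^T y = x^T (A^*) y. Since this holds for all x, y, we must have A^* = A^T. Therefore
A^* =
[[2, -2, -2],
 [1, -1, 2]].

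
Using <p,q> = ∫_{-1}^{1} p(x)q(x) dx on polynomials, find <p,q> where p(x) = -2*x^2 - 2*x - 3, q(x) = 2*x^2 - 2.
<p,q> = 136/15

Expand the product: p(x)·q(x) = -4*x^4 - 4*x^3 - 2*x^2 + 4*x + 6.
∫_{-1}^{1} of each monomial x^k gives [2/(k+1) if k even, 0 if k odd]. Integrating term-by-term (or equivalently evaluating the antiderivative F(x) = -4*x^5/5 - x^4 - 2*x^3/3 + 2*x^2 + 6*x at the endpoints):
  F(1) − F(−1) = 83/15 − (-53/15) = 136/15.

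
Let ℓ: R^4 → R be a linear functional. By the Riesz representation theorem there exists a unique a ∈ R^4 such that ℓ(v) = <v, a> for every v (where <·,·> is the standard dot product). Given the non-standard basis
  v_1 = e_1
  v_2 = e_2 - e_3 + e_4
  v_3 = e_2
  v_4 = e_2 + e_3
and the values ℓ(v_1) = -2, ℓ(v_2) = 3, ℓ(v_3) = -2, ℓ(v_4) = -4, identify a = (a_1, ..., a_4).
a = (-2, -2, -2, 3)

Write a = (a_1, ..., a_4) in the standard basis. For each basis vector v_i, ℓ(v_i) = <v_i, a> is a linear equation in the a_j's. Collect the n equations into a matrix system V a = ℓ, where row i of V is v_i (expressed in the standard basis). Since V is invertible (lower-triangular with 1s on the diagonal, up to permutation), solve by back-substitution:
  V =
[[1, 0, 0, 0],
 [0, 1, -1, 1],
 [0, 1, 0, 0],
 [0, 1, 1, 0]]
  V a = (-2, 3, -2, -4)
Solving gives a = (-2, -2, -2, 3).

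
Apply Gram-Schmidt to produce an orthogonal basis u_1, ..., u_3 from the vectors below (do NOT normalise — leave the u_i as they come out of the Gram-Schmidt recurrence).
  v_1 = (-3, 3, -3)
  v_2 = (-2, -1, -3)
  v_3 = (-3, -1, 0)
Orthogonal basis:
  u_1 = (-3, 3, -3)
  u_2 = (-2/3, -7/3, -5/3)
  u_3 = (-2, -1/2, 3/2)

Apply the Gram-Schmidt recurrence
  u_1 = v_1
  u_i = v_i − Σ_{j<i} ((v_i · u_j) / (u_j · u_j)) · u_j.

Step by step this gives:
  u_1 = (-3, 3, -3)
  u_2 = (-2/3, -7/3, -5/3)
  u_3 = (-2, -1/2, 3/2)

Orthogonality check:
  u_2 · u_1 = 0 (should be 0)
  u_3 · u_1 = 0 (should be 0)
  u_3 · u_2 = 0 (should be 0)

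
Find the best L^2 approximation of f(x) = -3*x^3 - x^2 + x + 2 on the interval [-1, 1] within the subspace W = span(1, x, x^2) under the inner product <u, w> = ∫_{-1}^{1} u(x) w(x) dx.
g(x) = -x^2 - 4*x/5 + 2

The best approximation g ∈ W is the orthogonal projection of f onto W. Writing g = a_0 + a_1 x + a_2 x^2, the coefficients solve the normal equations G · a = b where
  G_{ij} = <φ_i, φ_j> and b_i = <f, φ_i>, with φ_0 = 1, φ_1 = x, φ_2 = x^2.
G =
  [2, 0, 2/3]
  [0, 2/3, 0]
  [2/3, 0, 2/5],
b = (10/3, -8/15, 14/15).
Solving gives a_0 = 2, a_1 = -4/5, a_2 = -1, so
  g(x) = -x^2 - 4*x/5 + 2.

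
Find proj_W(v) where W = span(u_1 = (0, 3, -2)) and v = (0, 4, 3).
proj_W(v) = (0, 18/13, -12/13)

Set up U = [u_1 | ... | u_1] ∈ R^(3×1). The projector onto W = col(U) is P = U (U^T U)^(-1) U^T.
Compute U^T U =
  [13],
and U^T v = (6).
Solve U^T U · c = U^T v for the coefficients: c = (6/13). The projection is proj_W(v) = U c.
Check: (v - proj_W(v)) · u_1 = 0  (should be 0).
Result: proj_W(v) = (0, 18/13, -12/13).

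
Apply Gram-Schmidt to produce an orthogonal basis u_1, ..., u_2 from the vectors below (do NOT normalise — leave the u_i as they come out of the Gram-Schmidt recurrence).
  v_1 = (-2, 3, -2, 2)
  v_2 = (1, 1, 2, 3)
Orthogonal basis:
  u_1 = (-2, 3, -2, 2)
  u_2 = (9/7, 4/7, 16/7, 19/7)

Apply the Gram-Schmidt recurrence
  u_1 = v_1
  u_i = v_i − Σ_{j<i} ((v_i · u_j) / (u_j · u_j)) · u_j.

Step by step this gives:
  u_1 = (-2, 3, -2, 2)
  u_2 = (9/7, 4/7, 16/7, 19/7)

Orthogonality check:
  u_2 · u_1 = 0 (should be 0)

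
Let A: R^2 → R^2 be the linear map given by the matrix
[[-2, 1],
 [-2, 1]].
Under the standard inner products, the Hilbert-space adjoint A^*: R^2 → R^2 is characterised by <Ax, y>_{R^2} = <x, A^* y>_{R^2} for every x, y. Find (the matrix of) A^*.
A^* = A^T =
[[-2, -2],
 [1, 1]]

For real matrices with standard dot products, the defining identity <Ax, y> = <x, A^* y> gives (Ax)^T y = x^T (A^*) y, i.e. x^T A^T y = x^T (A^*) y. Since this holds for all x, y, we must have A^* = A^T. Therefore
A^* =
[[-2, -2],
 [1, 1]].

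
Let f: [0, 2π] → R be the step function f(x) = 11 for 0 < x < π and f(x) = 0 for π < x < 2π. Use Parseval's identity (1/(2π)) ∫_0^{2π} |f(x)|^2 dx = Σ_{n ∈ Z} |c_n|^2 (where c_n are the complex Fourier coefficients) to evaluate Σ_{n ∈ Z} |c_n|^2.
Σ |c_n|^2 = 121/2

Parseval equates the L^2 energy of f (normalised by 1/(2π)) with the ℓ^2 sum of its Fourier coefficients: (1/(2π)) ∫_0^{2π} |f|^2 = Σ |c_n|^2.
Compute the left side: (1/(2π)) [∫_0^π 11^2 dx + ∫_π^{2π} 0^2 dx] = (1/(2π)) · (121π + 0π) = (121 + 0)/2 = 121/2.
So Σ_{n ∈ Z} |c_n|^2 = 121/2.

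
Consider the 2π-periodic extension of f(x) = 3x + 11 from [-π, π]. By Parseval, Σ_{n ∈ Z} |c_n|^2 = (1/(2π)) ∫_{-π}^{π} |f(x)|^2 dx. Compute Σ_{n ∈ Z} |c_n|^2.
Σ |c_n|^2 = 3π^2 + 121

Expand and integrate term by term over [-π, π]:
  ∫ (3x)^2 dx = 9·(2π^3/3); ∫ 2·3·(11)·x dx = 0 (odd integrand); ∫ 11^2 dx = 121·2π.
So (1/(2π)) ∫_{-π}^{π} (3x + 11)^2 dx = 9π^2/3 + 121 = 3π^2 + 121.
Parseval ⇒ Σ |c_n|^2 = 3π^2 + 121.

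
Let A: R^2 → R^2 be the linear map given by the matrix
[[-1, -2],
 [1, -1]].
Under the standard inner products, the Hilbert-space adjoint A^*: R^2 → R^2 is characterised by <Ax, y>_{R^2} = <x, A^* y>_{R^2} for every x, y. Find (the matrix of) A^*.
A^* = A^T =
[[-1, 1],
 [-2, -1]]

For real matrices with standard dot products, the defining identity <Ax, y> = <x, A^* y> gives (Ax)^T y = x^T (A^*) y, i.e. x^T A^T y = x^T (A^*) y. Since this holds for all x, y, we must have A^* = A^T. Therefore
A^* =
[[-1, 1],
 [-2, -1]].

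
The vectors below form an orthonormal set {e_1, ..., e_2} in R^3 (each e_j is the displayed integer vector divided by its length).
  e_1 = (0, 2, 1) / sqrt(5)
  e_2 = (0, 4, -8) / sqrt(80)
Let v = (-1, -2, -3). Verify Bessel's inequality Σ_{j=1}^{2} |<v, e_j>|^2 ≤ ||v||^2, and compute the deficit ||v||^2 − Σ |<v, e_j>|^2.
Σ |<v, e_j>|^2 = 13; ||v||^2 = 14; deficit = 1

Write each e_j = u_j / sqrt(<u_j, u_j>) where u_j is the displayed integer vector. Then <v, e_j> = <v, u_j> / sqrt(<u_j, u_j>), so |<v, e_j>|^2 = <v, u_j>^2 / <u_j, u_j>.
Coefficients: <v, e_1> = -7/sqrt(5), <v, e_2> = 16/sqrt(80).
Square and sum: Σ |<v, e_j>|^2 = 13.
Compute ||v||^2 = v·v = 14.
Deficit = 14 − 13 = 1 ≥ 0, confirming Bessel's inequality. (The deficit equals ||v − Σ <v,e_j> e_j||^2, the squared distance from v to span{e_j}.)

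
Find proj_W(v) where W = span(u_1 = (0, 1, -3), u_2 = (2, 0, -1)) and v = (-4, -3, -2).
proj_W(v) = (-138/41, 33/41, -30/41)

Set up U = [u_1 | ... | u_2] ∈ R^(3×2). The projector onto W = col(U) is P = U (U^T U)^(-1) U^T.
Compute U^T U =
  [10, 3]
  [3, 5],
and U^T v = (3, -6).
Solve U^T U · c = U^T v for the coefficients: c = (33/41, -69/41). The projection is proj_W(v) = U c.
Check: (v - proj_W(v)) · u_1 = 0  (should be 0).
Check: (v - proj_W(v)) · u_2 = 0  (should be 0).
Result: proj_W(v) = (-138/41, 33/41, -30/41).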